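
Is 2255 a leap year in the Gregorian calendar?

2255 is not a leap year.

No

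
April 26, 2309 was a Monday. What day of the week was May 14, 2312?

Tuesday

April 26, 2309 → April 26, 2310: 365 days.
April 26, 2310 → April 26, 2311: 365 days.
April 26, 2311 → April 26, 2312: 366 days (2312 is a leap year).
April 2312: 30 − 26 = 4 days remain.
May 1–14, 2312: 14 days.
Residual: 18 days.
Total: 1114 days.
1114 mod 7 = 1, so 1 day after Monday is Tuesday.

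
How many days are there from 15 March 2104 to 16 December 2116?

From March 15, 2104 to March 15, 2116: 12 years, of which 3 contain a Feb 29 — 9×365 + 3×366 = 4383 days.
March 2116: 31 − 15 = 16 days remain.
Then April (30), May (31), June (30), July (31), August (31), September (30), October (31), November (30): 30 + 31 + 30 + 31 + 31 + 30 + 31 + 30 = 244 days.
December 1–16, 2116: 16 days.
Residual: 276 days.
Total: 4659 days.

4659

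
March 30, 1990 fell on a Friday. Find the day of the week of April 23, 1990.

March 1990: 31 − 30 = 1 day remains.
April 1–23, 1990: 23 days.
Total: 1 + 23 = 24 days.
24 mod 7 = 3, so 3 days after Friday is Monday.

Monday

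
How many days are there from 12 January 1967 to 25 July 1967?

January 1967: 31 − 12 = 19 days remain.
Then February 1967 (28), March (31), April (30), May (31), June (30): 28 + 31 + 30 + 31 + 30 = 150 days.
July 1–25, 1967: 25 days.
Total: 19 + 150 + 25 = 194 days.

194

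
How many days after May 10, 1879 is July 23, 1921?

From May 10, 1879 to May 10, 1921: 42 years, of which 10 contain a Feb 29 — 32×365 + 10×366 = 15340 days.
(1900 is not a leap year (divisible by 100 but not 400).)
May 1921: 31 − 10 = 21 days remain.
Then June (30): 30 days.
July 1–23, 1921: 23 days.
Residual: 74 days.
Total: 15414 days.

15414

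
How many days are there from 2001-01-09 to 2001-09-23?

257

January 2001: 31 − 9 = 22 days remain.
Then February 2001 (28), March (31), April (30), May (31), June (30), July (31), August (31): 28 + 31 + 30 + 31 + 30 + 31 + 31 = 212 days.
September 1–23, 2001: 23 days.
Total: 22 + 212 + 23 = 257 days.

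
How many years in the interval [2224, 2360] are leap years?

34

Years divisible by 4: 2224, 2228, …, 2360 — 35 in all.
Of these, 2300 is divisible by 100 but not 400, so not leap.
Leap years: 35 − 1 = 34.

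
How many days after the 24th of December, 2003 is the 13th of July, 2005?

567

December 2003: 31 − 24 = 7 days remain.
Then 18 full months totalling 547 days.
July 1–13, 2005: 13 days.
Total: 7 + 547 + 13 = 567 days.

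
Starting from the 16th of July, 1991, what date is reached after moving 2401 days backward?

the 18th of December, 1984

Count 2401 days before July 16, 1991:
Day-of-year of December 18, 1984: 353.
Day-of-year of July 16, 1991: 197.
1984 has 366 days, so 366 − 353 = 13 days remain in 1984.
Full years: 1985: 365; 1986: 365; 1987: 365; 1988: 366; 1989: 365; 1990: 365. Sum = 2191.
Total: 13 + 2191 + 197 = 2401 days.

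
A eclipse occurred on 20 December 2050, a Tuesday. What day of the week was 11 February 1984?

Count forward from the earlier date (February 11, 1984) to the later (December 20, 2050):
Day-of-year of February 11, 1984: 42.
Day-of-year of December 20, 2050: 354.
1984 has 366 days, so 366 − 42 = 324 days remain in 1984.
Full years 1985–2049: 49 common + 16 leap = 49×365 + 16×366 = 23741 days.
Total: 324 + 23741 + 354 = 24419 days.
24419 mod 7 = 3, so 3 days before Tuesday is Saturday.

Saturday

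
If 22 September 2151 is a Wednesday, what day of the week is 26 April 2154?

Day-of-year of September 22, 2151: 265.
Day-of-year of April 26, 2154: 116.
2151 has 365 days, so 365 − 265 = 100 days remain in 2151.
Full years: 2152: 366; 2153: 365. Sum = 731.
Total: 100 + 731 + 116 = 947 days.
947 mod 7 = 2, so 2 days after Wednesday is Friday.

Friday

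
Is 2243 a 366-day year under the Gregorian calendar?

No

2243 is not a leap year.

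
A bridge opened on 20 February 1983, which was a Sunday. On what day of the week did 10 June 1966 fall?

Friday

Count forward from the earlier date (June 10, 1966) to the later (February 20, 1983):
Day-of-year of June 10, 1966: 161.
Day-of-year of February 20, 1983: 51.
1966 has 365 days, so 365 − 161 = 204 days remain in 1966.
Full years 1967–1982: 12 common + 4 leap = 12×365 + 4×366 = 5844 days.
Total: 204 + 5844 + 51 = 6099 days.
6099 mod 7 = 2, so 2 days before Sunday is Friday.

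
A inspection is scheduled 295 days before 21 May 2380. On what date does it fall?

31 July 2379

Count 295 days before May 21, 2380:
July 2379: 31 − 31 = 0 days remain.
Then 9 full months totalling 274 days.
May 1–21, 2380: 21 days.
Residual: 295 days.
Total: 295 days.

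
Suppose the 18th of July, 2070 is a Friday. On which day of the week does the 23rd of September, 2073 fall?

Saturday

Day-of-year of July 18, 2070: 199.
Day-of-year of September 23, 2073: 266.
2070 has 365 days, so 365 − 199 = 166 days remain in 2070.
Full years: 2071: 365; 2072: 366. Sum = 731.
Total: 166 + 731 + 266 = 1163 days.
1163 mod 7 = 1, so 1 day after Friday is Saturday.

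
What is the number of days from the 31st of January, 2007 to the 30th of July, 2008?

January 2007: 31 − 31 = 0 days remain.
Then 17 full months totalling 516 days.
July 1–30, 2008: 30 days.
Total: 0 + 516 + 30 = 546 days.

546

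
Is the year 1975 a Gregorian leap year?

No

1975 is not a leap year.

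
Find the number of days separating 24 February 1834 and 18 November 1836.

February 1834: 28 − 24 = 4 days remain (1834 is not a leap year, so February has 28 days).
Then 32 full months totalling 976 days.
November 1–18, 1836: 18 days.
Total: 4 + 976 + 18 = 998 days.

998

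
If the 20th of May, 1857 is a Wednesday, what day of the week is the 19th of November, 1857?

Thursday

May 1857: 31 − 20 = 11 days remain.
Then June (30), July (31), August (31), September (30), October (31): 30 + 31 + 31 + 30 + 31 = 153 days.
November 1–19, 1857: 19 days.
Total: 11 + 153 + 19 = 183 days.
183 mod 7 = 1, so 1 day after Wednesday is Thursday.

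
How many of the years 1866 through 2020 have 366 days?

Years divisible by 4: 1868, 1872, …, 2020 — 39 in all.
Of these, 1900 is divisible by 100 but not 400, so not leap.
2000 is divisible by 400, so still leap.
Leap years: 39 − 1 = 38.

38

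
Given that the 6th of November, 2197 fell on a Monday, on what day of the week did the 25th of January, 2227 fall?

Day-of-year of November 6, 2197: 310.
Day-of-year of January 25, 2227: 25.
2197 has 365 days, so 365 − 310 = 55 days remain in 2197.
Full years 2198–2226: 23 common + 6 leap = 23×365 + 6×366 = 10591 days.
Total: 55 + 10591 + 25 = 10671 days.
10671 mod 7 = 3, so 3 days after Monday is Thursday.

Thursday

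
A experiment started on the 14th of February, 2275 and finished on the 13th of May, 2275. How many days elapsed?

88

February 2275: 28 − 14 = 14 days remain (2275 is not a leap year, so February has 28 days).
Then March (31), April (30): 31 + 30 = 61 days.
May 1–13, 2275: 13 days.
Total: 14 + 61 + 13 = 88 days.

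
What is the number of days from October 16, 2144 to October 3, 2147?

1082

October 16, 2144 → October 16, 2145: 365 days.
October 16, 2145 → October 16, 2146: 365 days.
October 2146: 31 − 16 = 15 days remain.
Then 11 full months totalling 334 days.
October 1–3, 2147: 3 days.
Residual: 352 days.
Total: 1082 days.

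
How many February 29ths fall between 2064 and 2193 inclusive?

Years divisible by 4: 2064, 2068, …, 2192 — 33 in all.
Of these, 2100 is divisible by 100 but not 400, so not leap.
Leap years: 33 − 1 = 32.

32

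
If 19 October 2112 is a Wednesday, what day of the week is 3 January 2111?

Count forward from the earlier date (January 3, 2111) to the later (October 19, 2112):
January 3, 2111 → January 3, 2112: 365 days.
January 2112: 31 − 3 = 28 days remain.
Then February 2112 (29), March (31), April (30), May (31), June (30), July (31), August (31), September (30): 29 + 31 + 30 + 31 + 30 + 31 + 31 + 30 = 243 days.
October 1–19, 2112: 19 days.
Residual: 290 days.
Total: 655 days.
655 mod 7 = 4, so 4 days before Wednesday is Saturday.

Saturday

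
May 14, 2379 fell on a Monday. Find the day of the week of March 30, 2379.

Friday

Count forward from the earlier date (March 30, 2379) to the later (May 14, 2379):
March 2379: 31 − 30 = 1 day remains.
Then April (30): 30 days.
May 1–14, 2379: 14 days.
Total: 1 + 30 + 14 = 45 days.
45 mod 7 = 3, so 3 days before Monday is Friday.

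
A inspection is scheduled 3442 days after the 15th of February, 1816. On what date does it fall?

the 19th of July, 1825

Count 3442 days after February 15, 1816:
From February 15, 1816 to February 15, 1825: 9 years, of which 3 contain a Feb 29 — 6×365 + 3×366 = 3288 days.
February 1825: 28 − 15 = 13 days remain (1825 is not a leap year, so February has 28 days).
Then March (31), April (30), May (31), June (30): 31 + 30 + 31 + 30 = 122 days.
July 1–19, 1825: 19 days.
Residual: 154 days.
Total: 3442 days.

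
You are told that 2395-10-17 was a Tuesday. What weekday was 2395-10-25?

Within October 2395: 25 − 17 = 8 days.
8 mod 7 = 1, so 1 day after Tuesday is Wednesday.

Wednesday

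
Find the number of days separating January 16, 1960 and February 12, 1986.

Day-of-year of January 16, 1960: 16.
Day-of-year of February 12, 1986: 43.
1960 has 366 days, so 366 − 16 = 350 days remain in 1960.
Full years 1961–1985: 19 common + 6 leap = 19×365 + 6×366 = 9131 days.
Total: 350 + 9131 + 43 = 9524 days.

9524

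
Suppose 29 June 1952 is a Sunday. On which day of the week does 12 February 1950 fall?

Sunday

Count forward from the earlier date (February 12, 1950) to the later (June 29, 1952):
February 12, 1950 → February 12, 1951: 365 days.
February 12, 1951 → February 12, 1952: 365 days.
February 1952: 29 − 12 = 17 days remain (1952 is a leap year, so February has 29 days).
Then March (31), April (30), May (31): 31 + 30 + 31 = 92 days.
June 1–29, 1952: 29 days.
Residual: 138 days.
Total: 868 days.
868 is a multiple of 7, so 12 February 1950 falls on the same weekday: Sunday.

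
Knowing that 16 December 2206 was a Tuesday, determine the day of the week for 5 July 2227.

Thursday

From December 16, 2206 to December 16, 2226: 20 years, of which 5 contain a Feb 29 — 15×365 + 5×366 = 7305 days.
December 2226: 31 − 16 = 15 days remain.
Then January (31), February 2227 (28), March (31), April (30), May (31), June (30): 31 + 28 + 31 + 30 + 31 + 30 = 181 days.
July 1–5, 2227: 5 days.
Residual: 201 days.
Total: 7506 days.
7506 mod 7 = 2, so 2 days after Tuesday is Thursday.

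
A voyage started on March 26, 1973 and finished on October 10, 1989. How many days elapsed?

6042

Day-of-year of March 26, 1973: 85.
Day-of-year of October 10, 1989: 283.
1973 has 365 days, so 365 − 85 = 280 days remain in 1973.
Full years 1974–1988: 11 common + 4 leap = 11×365 + 4×366 = 5479 days.
Total: 280 + 5479 + 283 = 6042 days.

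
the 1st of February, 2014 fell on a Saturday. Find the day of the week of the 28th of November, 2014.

Friday

February 2014: 28 − 1 = 27 days remain (2014 is not a leap year, so February has 28 days).
Then March (31), April (30), May (31), June (30), July (31), August (31), September (30), October (31): 31 + 30 + 31 + 30 + 31 + 31 + 30 + 31 = 245 days.
November 1–28, 2014: 28 days.
Total: 27 + 245 + 28 = 300 days.
300 mod 7 = 6, so 6 days after Saturday is Friday.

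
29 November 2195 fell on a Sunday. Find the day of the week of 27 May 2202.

Thursday

November 29, 2195 → November 29, 2196: 366 days (2196 is a leap year).
November 29, 2196 → November 29, 2197: 365 days.
November 29, 2197 → November 29, 2198: 365 days.
November 29, 2198 → November 29, 2199: 365 days.
November 29, 2199 → November 29, 2200: 365 days (2200 is not a leap year (divisible by 100 but not 400)).
November 29, 2200 → November 29, 2201: 365 days.
November 2201: 30 − 29 = 1 day remains.
Then December (31), January (31), February 2202 (28), March (31), April (30): 31 + 31 + 28 + 31 + 30 = 151 days.
May 1–27, 2202: 27 days.
Residual: 179 days.
Total: 2370 days.
2370 mod 7 = 4, so 4 days after Sunday is Thursday.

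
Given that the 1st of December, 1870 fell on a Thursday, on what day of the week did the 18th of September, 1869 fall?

Saturday

Count forward from the earlier date (September 18, 1869) to the later (December 1, 1870):
September 1869: 30 − 18 = 12 days remain.
Then 14 full months totalling 426 days.
December 1, 1870: 1 day.
Total: 12 + 426 + 1 = 439 days.
439 mod 7 = 5, so 5 days before Thursday is Saturday.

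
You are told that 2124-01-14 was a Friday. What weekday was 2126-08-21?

Wednesday

Day-of-year of January 14, 2124: 14.
Day-of-year of August 21, 2126: 233.
2124 has 366 days, so 366 − 14 = 352 days remain in 2124.
Full years: 2125: 365. Sum = 365.
Total: 352 + 365 + 233 = 950 days.
950 mod 7 = 5, so 5 days after Friday is Wednesday.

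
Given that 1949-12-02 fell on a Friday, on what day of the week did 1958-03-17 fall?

Day-of-year of December 2, 1949: 336.
Day-of-year of March 17, 1958: 76.
1949 has 365 days, so 365 − 336 = 29 days remain in 1949.
Full years 1950–1957: 6 common + 2 leap = 6×365 + 2×366 = 2922 days.
Total: 29 + 2922 + 76 = 3027 days.
3027 mod 7 = 3, so 3 days after Friday is Monday.

Monday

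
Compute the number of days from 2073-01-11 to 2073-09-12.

244

January 2073: 31 − 11 = 20 days remain.
Then February 2073 (28), March (31), April (30), May (31), June (30), July (31), August (31): 28 + 31 + 30 + 31 + 30 + 31 + 31 = 212 days.
September 1–12, 2073: 12 days.
Total: 20 + 212 + 12 = 244 days.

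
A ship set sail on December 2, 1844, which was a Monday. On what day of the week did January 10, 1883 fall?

Day-of-year of December 2, 1844: 337.
Day-of-year of January 10, 1883: 10.
1844 has 366 days, so 366 − 337 = 29 days remain in 1844.
Full years 1845–1882: 29 common + 9 leap = 29×365 + 9×366 = 13879 days.
Total: 29 + 13879 + 10 = 13918 days.
13918 mod 7 = 2, so 2 days after Monday is Wednesday.

Wednesday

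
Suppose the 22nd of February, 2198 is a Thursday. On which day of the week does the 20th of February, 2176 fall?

Count forward from the earlier date (February 20, 2176) to the later (February 22, 2198):
Day-of-year of February 20, 2176: 51.
Day-of-year of February 22, 2198: 53.
2176 has 366 days, so 366 − 51 = 315 days remain in 2176.
Full years 2177–2197: 16 common + 5 leap = 16×365 + 5×366 = 7670 days.
Total: 315 + 7670 + 53 = 8038 days.
8038 mod 7 = 2, so 2 days before Thursday is Tuesday.

Tuesday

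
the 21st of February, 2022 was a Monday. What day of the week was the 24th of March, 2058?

Day-of-year of February 21, 2022: 52.
Day-of-year of March 24, 2058: 83.
2022 has 365 days, so 365 − 52 = 313 days remain in 2022.
Full years 2023–2057: 26 common + 9 leap = 26×365 + 9×366 = 12784 days.
Total: 313 + 12784 + 83 = 13180 days.
13180 mod 7 = 6, so 6 days after Monday is Sunday.

Sunday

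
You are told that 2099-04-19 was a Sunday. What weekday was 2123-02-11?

Day-of-year of April 19, 2099: 109.
Day-of-year of February 11, 2123: 42.
2099 has 365 days, so 365 − 109 = 256 days remain in 2099.
Full years 2100–2122: 18 common + 5 leap = 18×365 + 5×366 = 8400 days.
Total: 256 + 8400 + 42 = 8698 days.
8698 mod 7 = 4, so 4 days after Sunday is Thursday.

Thursday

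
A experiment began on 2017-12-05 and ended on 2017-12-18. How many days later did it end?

13

Within December 2017: 18 − 5 = 13 days.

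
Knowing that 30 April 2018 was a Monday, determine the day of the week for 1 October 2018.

April 2018: 30 − 30 = 0 days remain.
Then May (31), June (30), July (31), August (31), September (30): 31 + 30 + 31 + 31 + 30 = 153 days.
October 1, 2018: 1 day.
Total: 0 + 153 + 1 = 154 days.
154 is a multiple of 7, so 1 October 2018 falls on the same weekday: Monday.

Monday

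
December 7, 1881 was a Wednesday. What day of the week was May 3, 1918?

Friday

Day-of-year of December 7, 1881: 341.
Day-of-year of May 3, 1918: 123.
1881 has 365 days, so 365 − 341 = 24 days remain in 1881.
Full years 1882–1917: 28 common + 8 leap = 28×365 + 8×366 = 13148 days.
Total: 24 + 13148 + 123 = 13295 days.
13295 mod 7 = 2, so 2 days after Wednesday is Friday.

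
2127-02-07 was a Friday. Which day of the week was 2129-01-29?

February 2127: 28 − 7 = 21 days remain (2127 is not a leap year, so February has 28 days).
Then 22 full months totalling 672 days.
January 1–29, 2129: 29 days.
Total: 21 + 672 + 29 = 722 days.
722 mod 7 = 1, so 1 day after Friday is Saturday.

Saturday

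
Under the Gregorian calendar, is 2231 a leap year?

2231 is not a leap year.

No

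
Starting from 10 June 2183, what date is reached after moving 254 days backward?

29 September 2182

Count 254 days before June 10, 2183:
September 2182: 30 − 29 = 1 day remains.
Then October (31), November (30), December (31), January (31), February 2183 (28), March (31), April (30), May (31): 31 + 30 + 31 + 31 + 28 + 31 + 30 + 31 = 243 days.
June 1–10, 2183: 10 days.
Residual: 254 days.
Total: 254 days.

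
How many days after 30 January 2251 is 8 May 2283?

11786

Day-of-year of January 30, 2251: 30.
Day-of-year of May 8, 2283: 128.
2251 has 365 days, so 365 − 30 = 335 days remain in 2251.
Full years 2252–2282: 23 common + 8 leap = 23×365 + 8×366 = 11323 days.
Total: 335 + 11323 + 128 = 11786 days.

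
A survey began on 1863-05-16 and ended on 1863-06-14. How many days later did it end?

29

May 1863: 31 − 16 = 15 days remain.
June 1–14, 1863: 14 days.
Total: 15 + 14 = 29 days.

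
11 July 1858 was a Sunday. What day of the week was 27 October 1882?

Friday

From July 11, 1858 to July 11, 1882: 24 years, of which 6 contain a Feb 29 — 18×365 + 6×366 = 8766 days.
July 1882: 31 − 11 = 20 days remain.
Then August (31), September (30): 31 + 30 = 61 days.
October 1–27, 1882: 27 days.
Residual: 108 days.
Total: 8874 days.
8874 mod 7 = 5, so 5 days after Sunday is Friday.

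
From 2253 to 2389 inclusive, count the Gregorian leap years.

Years divisible by 4: 2256, 2260, …, 2388 — 34 in all.
Of these, 2300 is divisible by 100 but not 400, so not leap.
Leap years: 34 − 1 = 33.

33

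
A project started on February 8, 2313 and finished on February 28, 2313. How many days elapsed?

20

Within February 2313: 28 − 8 = 20 days.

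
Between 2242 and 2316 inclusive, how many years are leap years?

18

Years divisible by 4: 2244, 2248, …, 2316 — 19 in all.
Of these, 2300 is divisible by 100 but not 400, so not leap.
Leap years: 19 − 1 = 18.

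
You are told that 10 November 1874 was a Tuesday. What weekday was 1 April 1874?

Count forward from the earlier date (April 1, 1874) to the later (November 10, 1874):
April 1874: 30 − 1 = 29 days remain.
Then May (31), June (30), July (31), August (31), September (30), October (31): 31 + 30 + 31 + 31 + 30 + 31 = 184 days.
November 1–10, 1874: 10 days.
Total: 29 + 184 + 10 = 223 days.
223 mod 7 = 6, so 6 days before Tuesday is Wednesday.

Wednesday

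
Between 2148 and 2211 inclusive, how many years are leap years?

Years divisible by 4: 2148, 2152, …, 2208 — 16 in all.
Of these, 2200 is divisible by 100 but not 400, so not leap.
Leap years: 16 − 1 = 15.

15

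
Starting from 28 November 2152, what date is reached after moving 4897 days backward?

3 July 2139

Count 4897 days before November 28, 2152:
From July 3, 2139 to July 3, 2152: 13 years, of which 4 contain a Feb 29 — 9×365 + 4×366 = 4749 days.
July 2152: 31 − 3 = 28 days remain.
Then August (31), September (30), October (31): 31 + 30 + 31 = 92 days.
November 1–28, 2152: 28 days.
Residual: 148 days.
Total: 4897 days.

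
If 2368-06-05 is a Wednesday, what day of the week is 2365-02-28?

Count forward from the earlier date (February 28, 2365) to the later (June 5, 2368):
Day-of-year of February 28, 2365: 59.
Day-of-year of June 5, 2368: 157.
2365 has 365 days, so 365 − 59 = 306 days remain in 2365.
Full years: 2366: 365; 2367: 365. Sum = 730.
Total: 306 + 730 + 157 = 1193 days.
1193 mod 7 = 3, so 3 days before Wednesday is Sunday.

Sunday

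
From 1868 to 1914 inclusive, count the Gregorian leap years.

11

Years divisible by 4 in [1868, 1914]: 1868, 1872, 1876, 1880, 1884, 1888, 1892, 1896, 1900, 1904, 1908, 1912.
Of these, 1900 is divisible by 100 but not 400, so not leap.
Leap years: 12 − 1 = 11.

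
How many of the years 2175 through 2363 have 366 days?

45

Years divisible by 4: 2176, 2180, …, 2360 — 47 in all.
Of these, 2200, 2300 are divisible by 100 but not 400, so not leap.
Leap years: 47 − 2 = 45.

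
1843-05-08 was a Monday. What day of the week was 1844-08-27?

May 1843: 31 − 8 = 23 days remain.
Then 14 full months totalling 427 days.
August 1–27, 1844: 27 days.
Total: 23 + 427 + 27 = 477 days.
477 mod 7 = 1, so 1 day after Monday is Tuesday.

Tuesday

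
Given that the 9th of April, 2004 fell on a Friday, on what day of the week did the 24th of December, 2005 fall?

Day-of-year of April 9, 2004: 100.
Day-of-year of December 24, 2005: 358.
2004 has 366 days, so 366 − 100 = 266 days remain in 2004.
Total: 266 + 358 = 624 days.
624 mod 7 = 1, so 1 day after Friday is Saturday.

Saturday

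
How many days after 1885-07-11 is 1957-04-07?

From July 11, 1885 to July 11, 1956: 71 years, of which 17 contain a Feb 29 — 54×365 + 17×366 = 25932 days.
(1900 is not a leap year (divisible by 100 but not 400).)
July 1956: 31 − 11 = 20 days remain.
Then August (31), September (30), October (31), November (30), December (31), January (31), February 1957 (28), March (31): 31 + 30 + 31 + 30 + 31 + 31 + 28 + 31 = 243 days.
April 1–7, 1957: 7 days.
Residual: 270 days.
Total: 26202 days.

26202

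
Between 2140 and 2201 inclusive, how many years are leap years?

15

Years divisible by 4: 2140, 2144, …, 2200 — 16 in all.
Of these, 2200 is divisible by 100 but not 400, so not leap.
Leap years: 16 − 1 = 15.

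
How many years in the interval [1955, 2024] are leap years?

18

Years divisible by 4: 1956, 1960, …, 2024 — 18 in all.
2000 is divisible by 400, so still leap.
No century exceptions apply. Count: 18.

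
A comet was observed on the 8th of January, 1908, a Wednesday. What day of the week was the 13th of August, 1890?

Count forward from the earlier date (August 13, 1890) to the later (January 8, 1908):
Day-of-year of August 13, 1890: 225.
Day-of-year of January 8, 1908: 8.
1890 has 365 days, so 365 − 225 = 140 days remain in 1890.
Full years 1891–1907: 14 common + 3 leap = 14×365 + 3×366 = 6208 days.
Total: 140 + 6208 + 8 = 6356 days.
6356 is a multiple of 7, so the 13th of August, 1890 falls on the same weekday: Wednesday.

Wednesday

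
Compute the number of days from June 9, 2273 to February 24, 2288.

5373

From June 9, 2273 to June 9, 2287: 14 years, of which 3 contain a Feb 29 — 11×365 + 3×366 = 5113 days.
June 2287: 30 − 9 = 21 days remain.
Then July (31), August (31), September (30), October (31), November (30), December (31), January (31): 31 + 31 + 30 + 31 + 30 + 31 + 31 = 215 days.
February 1–24, 2288: 24 days (2288 is a leap year).
Residual: 260 days.
Total: 5373 days.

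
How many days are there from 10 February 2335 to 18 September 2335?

220

February 2335: 28 − 10 = 18 days remain (2335 is not a leap year, so February has 28 days).
Then March (31), April (30), May (31), June (30), July (31), August (31): 31 + 30 + 31 + 30 + 31 + 31 = 184 days.
September 1–18, 2335: 18 days.
Total: 18 + 184 + 18 = 220 days.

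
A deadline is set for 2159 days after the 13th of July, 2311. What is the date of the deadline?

the 10th of June, 2317

Count 2159 days after July 13, 2311:
July 13, 2311 → July 13, 2312: 366 days (2312 is a leap year).
July 13, 2312 → July 13, 2313: 365 days.
July 13, 2313 → July 13, 2314: 365 days.
July 13, 2314 → July 13, 2315: 365 days.
July 13, 2315 → July 13, 2316: 366 days (2316 is a leap year).
July 2316: 31 − 13 = 18 days remain.
Then 10 full months totalling 304 days.
June 1–10, 2317: 10 days.
Residual: 332 days.
Total: 2159 days.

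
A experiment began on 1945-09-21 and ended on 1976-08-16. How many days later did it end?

11287

From September 21, 1945 to September 21, 1975: 30 years, of which 7 contain a Feb 29 — 23×365 + 7×366 = 10957 days.
September 1975: 30 − 21 = 9 days remain.
Then 10 full months totalling 305 days.
August 1–16, 1976: 16 days.
Residual: 330 days.
Total: 11287 days.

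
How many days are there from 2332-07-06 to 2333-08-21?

411

Day-of-year of July 6, 2332: 188.
Day-of-year of August 21, 2333: 233.
2332 has 366 days, so 366 − 188 = 178 days remain in 2332.
Total: 178 + 233 = 411 days.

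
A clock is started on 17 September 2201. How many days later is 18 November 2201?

September 2201: 30 − 17 = 13 days remain.
Then October (31): 31 days.
November 1–18, 2201: 18 days.
Total: 13 + 31 + 18 = 62 days.

62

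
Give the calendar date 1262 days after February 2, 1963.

July 18, 1966

Count 1262 days after February 2, 1963:
February 2, 1963 → February 2, 1964: 365 days.
February 2, 1964 → February 2, 1965: 366 days (1964 is a leap year).
February 2, 1965 → February 2, 1966: 365 days.
February 1966: 28 − 2 = 26 days remain (1966 is not a leap year, so February has 28 days).
Then March (31), April (30), May (31), June (30): 31 + 30 + 31 + 30 = 122 days.
July 1–18, 1966: 18 days.
Residual: 166 days.
Total: 1262 days.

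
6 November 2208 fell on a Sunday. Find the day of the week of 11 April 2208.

Count forward from the earlier date (April 11, 2208) to the later (November 6, 2208):
April 2208: 30 − 11 = 19 days remain.
Then May (31), June (30), July (31), August (31), September (30), October (31): 31 + 30 + 31 + 31 + 30 + 31 = 184 days.
November 1–6, 2208: 6 days.
Total: 19 + 184 + 6 = 209 days.
209 mod 7 = 6, so 6 days before Sunday is Monday.

Monday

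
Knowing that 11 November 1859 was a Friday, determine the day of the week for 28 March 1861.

November 1859: 30 − 11 = 19 days remain.
Then 15 full months totalling 456 days.
March 1–28, 1861: 28 days.
Total: 19 + 456 + 28 = 503 days.
503 mod 7 = 6, so 6 days after Friday is Thursday.

Thursday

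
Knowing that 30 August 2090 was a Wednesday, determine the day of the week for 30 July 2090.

Sunday

Count forward from the earlier date (July 30, 2090) to the later (August 30, 2090):
July 2090: 31 − 30 = 1 day remains.
August 1–30, 2090: 30 days.
Total: 1 + 30 = 31 days.
31 mod 7 = 3, so 3 days before Wednesday is Sunday.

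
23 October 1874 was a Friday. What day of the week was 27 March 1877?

Tuesday

Day-of-year of October 23, 1874: 296.
Day-of-year of March 27, 1877: 86.
1874 has 365 days, so 365 − 296 = 69 days remain in 1874.
Full years: 1875: 365; 1876: 366. Sum = 731.
Total: 69 + 731 + 86 = 886 days.
886 mod 7 = 4, so 4 days after Friday is Tuesday.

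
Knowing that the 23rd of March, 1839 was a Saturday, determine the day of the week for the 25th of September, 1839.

Wednesday

March 1839: 31 − 23 = 8 days remain.
Then April (30), May (31), June (30), July (31), August (31): 30 + 31 + 30 + 31 + 31 = 153 days.
September 1–25, 1839: 25 days.
Total: 8 + 153 + 25 = 186 days.
186 mod 7 = 4, so 4 days after Saturday is Wednesday.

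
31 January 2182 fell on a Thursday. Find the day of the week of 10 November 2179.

Wednesday

Count forward from the earlier date (November 10, 2179) to the later (January 31, 2182):
Day-of-year of November 10, 2179: 314.
Day-of-year of January 31, 2182: 31.
2179 has 365 days, so 365 − 314 = 51 days remain in 2179.
Full years: 2180: 366; 2181: 365. Sum = 731.
Total: 51 + 731 + 31 = 813 days.
813 mod 7 = 1, so 1 day before Thursday is Wednesday.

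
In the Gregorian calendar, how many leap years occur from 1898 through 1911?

Years divisible by 4 in [1898, 1911]: 1900, 1904, 1908.
Of these, 1900 is divisible by 100 but not 400, so not leap.
Leap years: 3 − 1 = 2.

2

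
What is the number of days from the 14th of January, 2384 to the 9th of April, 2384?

January 2384: 31 − 14 = 17 days remain.
Then February 2384 (29), March (31): 29 + 31 = 60 days.
April 1–9, 2384: 9 days.
Total: 17 + 60 + 9 = 86 days.

86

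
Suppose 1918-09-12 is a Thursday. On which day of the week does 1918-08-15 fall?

Thursday

Count forward from the earlier date (August 15, 1918) to the later (September 12, 1918):
August 1918: 31 − 15 = 16 days remain.
September 1–12, 1918: 12 days.
Total: 16 + 12 = 28 days.
28 is a multiple of 7, so 1918-08-15 falls on the same weekday: Thursday.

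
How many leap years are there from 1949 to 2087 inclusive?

34

Years divisible by 4: 1952, 1956, …, 2084 — 34 in all.
2000 is divisible by 400, so still leap.
No century exceptions apply. Count: 34.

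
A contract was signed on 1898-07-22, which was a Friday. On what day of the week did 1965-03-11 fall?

From July 22, 1898 to July 22, 1964: 66 years, of which 16 contain a Feb 29 — 50×365 + 16×366 = 24106 days.
(1900 is not a leap year (divisible by 100 but not 400).)
July 1964: 31 − 22 = 9 days remain.
Then August (31), September (30), October (31), November (30), December (31), January (31), February 1965 (28): 31 + 30 + 31 + 30 + 31 + 31 + 28 = 212 days.
March 1–11, 1965: 11 days.
Residual: 232 days.
Total: 24338 days.
24338 mod 7 = 6, so 6 days after Friday is Thursday.

Thursday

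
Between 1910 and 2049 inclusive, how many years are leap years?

35

Years divisible by 4: 1912, 1916, …, 2048 — 35 in all.
2000 is divisible by 400, so still leap.
No century exceptions apply. Count: 35.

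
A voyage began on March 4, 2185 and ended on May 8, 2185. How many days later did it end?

65

March 2185: 31 − 4 = 27 days remain.
Then April (30): 30 days.
May 1–8, 2185: 8 days.
Total: 27 + 30 + 8 = 65 days.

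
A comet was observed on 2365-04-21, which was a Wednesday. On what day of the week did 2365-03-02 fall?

Tuesday

Count forward from the earlier date (March 2, 2365) to the later (April 21, 2365):
March 2365: 31 − 2 = 29 days remain.
April 1–21, 2365: 21 days.
Total: 29 + 21 = 50 days.
50 mod 7 = 1, so 1 day before Wednesday is Tuesday.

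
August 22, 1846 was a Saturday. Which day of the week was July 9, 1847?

Day-of-year of August 22, 1846: 234.
Day-of-year of July 9, 1847: 190.
1846 has 365 days, so 365 − 234 = 131 days remain in 1846.
Total: 131 + 190 = 321 days.
321 mod 7 = 6, so 6 days after Saturday is Friday.

Friday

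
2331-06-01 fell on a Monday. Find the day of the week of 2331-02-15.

Count forward from the earlier date (February 15, 2331) to the later (June 1, 2331):
February 2331: 28 − 15 = 13 days remain (2331 is not a leap year, so February has 28 days).
Then March (31), April (30), May (31): 31 + 30 + 31 = 92 days.
June 1, 2331: 1 day.
Total: 13 + 92 + 1 = 106 days.
106 mod 7 = 1, so 1 day before Monday is Sunday.

Sunday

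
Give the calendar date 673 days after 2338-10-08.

2340-08-11

Count 673 days after October 8, 2338:
October 2338: 31 − 8 = 23 days remain.
Then 21 full months totalling 639 days.
August 1–11, 2340: 11 days.
Total: 23 + 639 + 11 = 673 days.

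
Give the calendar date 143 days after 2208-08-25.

2209-01-15

Count 143 days after August 25, 2208:
August 2208: 31 − 25 = 6 days remain.
Then September (30), October (31), November (30), December (31): 30 + 31 + 30 + 31 = 122 days.
January 1–15, 2209: 15 days.
Total: 6 + 122 + 15 = 143 days.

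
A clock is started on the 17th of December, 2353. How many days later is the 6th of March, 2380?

Day-of-year of December 17, 2353: 351.
Day-of-year of March 6, 2380: 66.
2353 has 365 days, so 365 − 351 = 14 days remain in 2353.
Full years 2354–2379: 20 common + 6 leap = 20×365 + 6×366 = 9496 days.
Total: 14 + 9496 + 66 = 9576 days.

9576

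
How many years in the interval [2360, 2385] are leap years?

Years divisible by 4 in [2360, 2385]: 2360, 2364, 2368, 2372, 2376, 2380, 2384.
No century exceptions apply. Count: 7.

7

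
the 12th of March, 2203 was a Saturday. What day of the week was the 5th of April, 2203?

March 2203: 31 − 12 = 19 days remain.
April 1–5, 2203: 5 days.
Total: 19 + 5 = 24 days.
24 mod 7 = 3, so 3 days after Saturday is Tuesday.

Tuesday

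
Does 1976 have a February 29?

1976 is a leap year.

Yes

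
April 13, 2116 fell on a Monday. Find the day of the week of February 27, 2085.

Count forward from the earlier date (February 27, 2085) to the later (April 13, 2116):
Day-of-year of February 27, 2085: 58.
Day-of-year of April 13, 2116: 104.
2085 has 365 days, so 365 − 58 = 307 days remain in 2085.
Full years 2086–2115: 24 common + 6 leap = 24×365 + 6×366 = 10956 days.
Total: 307 + 10956 + 104 = 11367 days.
11367 mod 7 = 6, so 6 days before Monday is Tuesday.

Tuesday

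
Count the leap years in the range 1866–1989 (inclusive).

30

Years divisible by 4: 1868, 1872, …, 1988 — 31 in all.
Of these, 1900 is divisible by 100 but not 400, so not leap.
Leap years: 31 − 1 = 30.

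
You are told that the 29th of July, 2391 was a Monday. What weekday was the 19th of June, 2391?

Wednesday

Count forward from the earlier date (June 19, 2391) to the later (July 29, 2391):
June 2391: 30 − 19 = 11 days remain.
July 1–29, 2391: 29 days.
Total: 11 + 29 = 40 days.
40 mod 7 = 5, so 5 days before Monday is Wednesday.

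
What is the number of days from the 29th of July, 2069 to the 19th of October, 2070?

447

Day-of-year of July 29, 2069: 210.
Day-of-year of October 19, 2070: 292.
2069 has 365 days, so 365 − 210 = 155 days remain in 2069.
Total: 155 + 292 = 447 days.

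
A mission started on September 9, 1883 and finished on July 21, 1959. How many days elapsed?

27708

From September 9, 1883 to September 9, 1958: 75 years, of which 18 contain a Feb 29 — 57×365 + 18×366 = 27393 days.
(1900 is not a leap year (divisible by 100 but not 400).)
September 1958: 30 − 9 = 21 days remain.
Then 9 full months totalling 273 days.
July 1–21, 1959: 21 days.
Residual: 315 days.
Total: 27708 days.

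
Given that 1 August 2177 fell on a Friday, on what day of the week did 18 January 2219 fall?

Day-of-year of August 1, 2177: 213.
Day-of-year of January 18, 2219: 18.
2177 has 365 days, so 365 − 213 = 152 days remain in 2177.
Full years 2178–2218: 32 common + 9 leap = 32×365 + 9×366 = 14974 days.
Total: 152 + 14974 + 18 = 15144 days.
15144 mod 7 = 3, so 3 days after Friday is Monday.

Monday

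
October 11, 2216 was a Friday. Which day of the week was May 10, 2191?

Tuesday

Count forward from the earlier date (May 10, 2191) to the later (October 11, 2216):
From May 10, 2191 to May 10, 2216: 25 years, of which 6 contain a Feb 29 — 19×365 + 6×366 = 9131 days.
(2200 is not a leap year (divisible by 100 but not 400).)
May 2216: 31 − 10 = 21 days remain.
Then June (30), July (31), August (31), September (30): 30 + 31 + 31 + 30 = 122 days.
October 1–11, 2216: 11 days.
Residual: 154 days.
Total: 9285 days.
9285 mod 7 = 3, so 3 days before Friday is Tuesday.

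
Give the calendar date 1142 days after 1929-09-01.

1932-10-17

Count 1142 days after September 1, 1929:
September 1, 1929 → September 1, 1930: 365 days.
September 1, 1930 → September 1, 1931: 365 days.
September 1, 1931 → September 1, 1932: 366 days (1932 is a leap year).
September 1932: 30 − 1 = 29 days remain.
October 1–17, 1932: 17 days.
Residual: 46 days.
Total: 1142 days.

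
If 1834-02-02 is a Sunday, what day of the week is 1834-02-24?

Within February 1834: 24 − 2 = 22 days.
22 mod 7 = 1, so 1 day after Sunday is Monday.

Monday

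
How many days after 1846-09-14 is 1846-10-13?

29

September 1846: 30 − 14 = 16 days remain.
October 1–13, 1846: 13 days.
Total: 16 + 13 = 29 days.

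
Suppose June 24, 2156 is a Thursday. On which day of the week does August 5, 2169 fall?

Saturday

From June 24, 2156 to June 24, 2169: 13 years, of which 3 contain a Feb 29 — 10×365 + 3×366 = 4748 days.
June 2169: 30 − 24 = 6 days remain.
Then July (31): 31 days.
August 1–5, 2169: 5 days.
Residual: 42 days.
Total: 4790 days.
4790 mod 7 = 2, so 2 days after Thursday is Saturday.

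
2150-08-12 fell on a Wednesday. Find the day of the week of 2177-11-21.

Day-of-year of August 12, 2150: 224.
Day-of-year of November 21, 2177: 325.
2150 has 365 days, so 365 − 224 = 141 days remain in 2150.
Full years 2151–2176: 19 common + 7 leap = 19×365 + 7×366 = 9497 days.
Total: 141 + 9497 + 325 = 9963 days.
9963 mod 7 = 2, so 2 days after Wednesday is Friday.

Friday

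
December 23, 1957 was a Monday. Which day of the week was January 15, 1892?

Count forward from the earlier date (January 15, 1892) to the later (December 23, 1957):
From January 15, 1892 to January 15, 1957: 65 years, of which 16 contain a Feb 29 — 49×365 + 16×366 = 23741 days.
(1900 is not a leap year (divisible by 100 but not 400).)
January 1957: 31 − 15 = 16 days remain.
Then 10 full months totalling 303 days.
December 1–23, 1957: 23 days.
Residual: 342 days.
Total: 24083 days.
24083 mod 7 = 3, so 3 days before Monday is Friday.

Friday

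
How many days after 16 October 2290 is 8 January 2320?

10675

From October 16, 2290 to October 16, 2319: 29 years, of which 6 contain a Feb 29 — 23×365 + 6×366 = 10591 days.
(2300 is not a leap year (divisible by 100 but not 400).)
October 2319: 31 − 16 = 15 days remain.
Then November (30), December (31): 30 + 31 = 61 days.
January 1–8, 2320: 8 days.
Residual: 84 days.
Total: 10675 days.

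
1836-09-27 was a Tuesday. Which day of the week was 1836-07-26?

Tuesday

Count forward from the earlier date (July 26, 1836) to the later (September 27, 1836):
July 1836: 31 − 26 = 5 days remain.
Then August (31): 31 days.
September 1–27, 1836: 27 days.
Total: 5 + 31 + 27 = 63 days.
63 is a multiple of 7, so 1836-07-26 falls on the same weekday: Tuesday.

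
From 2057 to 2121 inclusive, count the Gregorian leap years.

Years divisible by 4: 2060, 2064, …, 2120 — 16 in all.
Of these, 2100 is divisible by 100 but not 400, so not leap.
Leap years: 16 − 1 = 15.

15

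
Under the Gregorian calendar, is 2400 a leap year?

2400 is a leap year (divisible by 400).

Yes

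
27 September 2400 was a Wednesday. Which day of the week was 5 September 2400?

Count forward from the earlier date (September 5, 2400) to the later (September 27, 2400):
Within September 2400: 27 − 5 = 22 days.
22 mod 7 = 1, so 1 day before Wednesday is Tuesday.

Tuesday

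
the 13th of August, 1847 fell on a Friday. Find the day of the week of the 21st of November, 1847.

August 1847: 31 − 13 = 18 days remain.
Then September (30), October (31): 30 + 31 = 61 days.
November 1–21, 1847: 21 days.
Total: 18 + 61 + 21 = 100 days.
100 mod 7 = 2, so 2 days after Friday is Sunday.

Sunday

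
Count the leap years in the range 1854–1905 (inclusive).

12

Years divisible by 4: 1856, 1860, …, 1904 — 13 in all.
Of these, 1900 is divisible by 100 but not 400, so not leap.
Leap years: 13 − 1 = 12.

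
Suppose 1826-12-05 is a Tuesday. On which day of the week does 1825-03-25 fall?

Count forward from the earlier date (March 25, 1825) to the later (December 5, 1826):
March 25, 1825 → March 25, 1826: 365 days.
March 1826: 31 − 25 = 6 days remain.
Then April (30), May (31), June (30), July (31), August (31), September (30), October (31), November (30): 30 + 31 + 30 + 31 + 31 + 30 + 31 + 30 = 244 days.
December 1–5, 1826: 5 days.
Residual: 255 days.
Total: 620 days.
620 mod 7 = 4, so 4 days before Tuesday is Friday.

Friday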